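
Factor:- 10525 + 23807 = 2^1 * 29^1*229^1 = 13282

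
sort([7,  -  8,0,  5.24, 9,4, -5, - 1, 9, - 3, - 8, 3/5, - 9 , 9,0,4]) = [ - 9, - 8, - 8,- 5, - 3, - 1,0,  0, 3/5, 4, 4, 5.24 , 7, 9 , 9, 9] 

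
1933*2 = 3866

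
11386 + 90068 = 101454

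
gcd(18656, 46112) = 352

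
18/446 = 9/223 = 0.04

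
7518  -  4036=3482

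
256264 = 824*311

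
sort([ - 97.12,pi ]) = [- 97.12,pi ] 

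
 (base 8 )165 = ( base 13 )90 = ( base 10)117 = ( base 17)6F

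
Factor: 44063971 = 7^1*41^1*153533^1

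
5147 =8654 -3507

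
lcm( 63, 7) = 63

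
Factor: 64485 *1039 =66999915 = 3^2 *5^1*1039^1*1433^1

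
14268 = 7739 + 6529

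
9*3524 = 31716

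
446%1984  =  446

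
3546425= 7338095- 3791670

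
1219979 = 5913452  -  4693473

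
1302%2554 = 1302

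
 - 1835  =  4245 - 6080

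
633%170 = 123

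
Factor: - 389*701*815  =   - 222241535 = - 5^1*163^1*389^1*701^1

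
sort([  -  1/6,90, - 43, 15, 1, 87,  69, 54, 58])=[ - 43,-1/6,1,15,54,58,69, 87,  90 ]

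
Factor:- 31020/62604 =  - 3^( - 1 )*5^1*11^1 * 37^( - 1) = - 55/111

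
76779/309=248 + 49/103= 248.48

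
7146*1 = 7146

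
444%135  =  39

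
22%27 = 22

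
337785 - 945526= - 607741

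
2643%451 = 388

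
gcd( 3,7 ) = 1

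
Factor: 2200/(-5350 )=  - 44/107 = - 2^2*11^1*107^(-1 ) 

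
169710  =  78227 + 91483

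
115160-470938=-355778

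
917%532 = 385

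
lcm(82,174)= 7134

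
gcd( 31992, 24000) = 24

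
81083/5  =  16216+3/5 = 16216.60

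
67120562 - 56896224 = 10224338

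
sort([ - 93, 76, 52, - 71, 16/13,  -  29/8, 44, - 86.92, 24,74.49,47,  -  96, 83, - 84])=[ -96, - 93, - 86.92, - 84, - 71,-29/8,16/13, 24, 44, 47, 52, 74.49, 76, 83 ]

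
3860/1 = 3860 = 3860.00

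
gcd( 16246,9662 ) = 2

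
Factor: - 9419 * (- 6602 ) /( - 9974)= - 31092119/4987  =  - 3301^1*4987^ ( - 1 )*9419^1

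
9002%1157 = 903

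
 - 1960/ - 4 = 490 + 0/1=490.00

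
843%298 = 247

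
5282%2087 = 1108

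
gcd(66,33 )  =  33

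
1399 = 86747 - 85348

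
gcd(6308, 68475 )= 83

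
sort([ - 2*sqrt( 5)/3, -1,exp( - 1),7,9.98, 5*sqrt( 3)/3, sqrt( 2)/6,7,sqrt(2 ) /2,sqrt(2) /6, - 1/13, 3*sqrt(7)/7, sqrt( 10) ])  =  [ - 2*sqrt(5)/3, - 1, - 1/13, sqrt(2)/6,  sqrt(2)/6, exp( - 1),  sqrt( 2)/2, 3*sqrt( 7 ) /7, 5*sqrt(3)/3,sqrt(10 ),7,7,  9.98 ]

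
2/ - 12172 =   -  1+6085/6086 = - 0.00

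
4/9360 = 1/2340=0.00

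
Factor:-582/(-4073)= 2^1*3^1* 97^1 *4073^( - 1)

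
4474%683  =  376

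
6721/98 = 6721/98 = 68.58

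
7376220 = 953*7740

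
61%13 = 9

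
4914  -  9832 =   -  4918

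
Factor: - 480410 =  - 2^1*5^1*7^1*6863^1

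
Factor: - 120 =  -2^3*3^1 * 5^1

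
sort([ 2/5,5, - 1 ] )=[-1, 2/5 , 5 ]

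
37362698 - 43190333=  -  5827635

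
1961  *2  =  3922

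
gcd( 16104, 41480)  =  488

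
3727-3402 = 325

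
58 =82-24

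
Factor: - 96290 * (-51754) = 2^2 * 5^1 * 113^1*229^1 * 9629^1  =  4983392660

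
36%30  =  6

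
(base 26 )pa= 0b1010010100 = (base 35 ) IU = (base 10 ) 660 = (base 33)k0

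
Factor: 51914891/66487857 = 3^( - 1 )* 7^1*1879^1*3947^1*22162619^( - 1)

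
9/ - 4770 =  - 1/530   =  -0.00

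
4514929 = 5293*853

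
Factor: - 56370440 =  - 2^3*5^1*7^1*109^1*1847^1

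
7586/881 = 8 + 538/881 = 8.61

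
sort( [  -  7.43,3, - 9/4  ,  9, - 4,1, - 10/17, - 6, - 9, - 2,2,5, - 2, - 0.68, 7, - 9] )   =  [ - 9, - 9, - 7.43, -6, - 4, - 9/4 , - 2, - 2, - 0.68, - 10/17 , 1,  2,3,5,7,9 ] 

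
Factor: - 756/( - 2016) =2^( - 3)*3^1 = 3/8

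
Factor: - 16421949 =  - 3^2 * 17^1*181^1*593^1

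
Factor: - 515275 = - 5^2*20611^1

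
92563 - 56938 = 35625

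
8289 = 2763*3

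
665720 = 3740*178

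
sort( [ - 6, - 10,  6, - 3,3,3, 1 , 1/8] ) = [ - 10,  -  6, - 3, 1/8, 1 , 3, 3 , 6 ]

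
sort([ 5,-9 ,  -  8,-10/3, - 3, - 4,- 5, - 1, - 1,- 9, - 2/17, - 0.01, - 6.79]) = [-9, - 9, - 8, - 6.79, - 5 , - 4, - 10/3, - 3,  -  1, - 1, - 2/17, - 0.01,5] 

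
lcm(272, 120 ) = 4080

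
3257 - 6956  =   - 3699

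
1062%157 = 120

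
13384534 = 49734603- 36350069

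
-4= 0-4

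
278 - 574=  - 296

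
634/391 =634/391 = 1.62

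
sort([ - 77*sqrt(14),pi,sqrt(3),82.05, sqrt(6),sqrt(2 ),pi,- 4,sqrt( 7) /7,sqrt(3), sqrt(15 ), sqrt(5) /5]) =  [ - 77 * sqrt( 14 ), - 4,sqrt( 7) /7 , sqrt(5)/5, sqrt(2 ),sqrt ( 3), sqrt(3),sqrt(6) , pi,pi,sqrt( 15),82.05]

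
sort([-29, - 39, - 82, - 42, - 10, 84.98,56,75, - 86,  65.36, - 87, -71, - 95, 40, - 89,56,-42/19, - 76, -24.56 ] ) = [  -  95,-89 ,- 87, - 86, - 82,-76,-71,  -  42,-39,-29, - 24.56,  -  10, - 42/19,40,  56, 56,65.36,75,84.98 ] 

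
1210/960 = 1 + 25/96 = 1.26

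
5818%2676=466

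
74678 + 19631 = 94309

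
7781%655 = 576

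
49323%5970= 1563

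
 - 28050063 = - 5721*4903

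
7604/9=7604/9 = 844.89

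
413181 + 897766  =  1310947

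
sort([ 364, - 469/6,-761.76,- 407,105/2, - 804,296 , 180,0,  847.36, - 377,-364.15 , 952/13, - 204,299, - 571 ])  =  [ - 804, - 761.76,-571, - 407, - 377, - 364.15 , - 204, - 469/6 , 0,105/2,  952/13,180,  296, 299, 364, 847.36]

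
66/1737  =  22/579 = 0.04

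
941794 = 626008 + 315786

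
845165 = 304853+540312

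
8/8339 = 8/8339 = 0.00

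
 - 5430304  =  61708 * (  -  88)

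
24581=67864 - 43283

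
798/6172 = 399/3086 = 0.13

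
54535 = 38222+16313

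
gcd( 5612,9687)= 1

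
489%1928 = 489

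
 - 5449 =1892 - 7341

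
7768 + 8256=16024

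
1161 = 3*387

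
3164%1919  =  1245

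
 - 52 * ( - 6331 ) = 329212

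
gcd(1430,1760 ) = 110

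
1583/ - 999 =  - 2 + 415/999 = - 1.58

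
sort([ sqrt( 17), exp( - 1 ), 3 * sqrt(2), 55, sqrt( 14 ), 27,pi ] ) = [ exp( - 1), pi,sqrt (14 ), sqrt( 17), 3*sqrt(2 ), 27, 55] 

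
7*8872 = 62104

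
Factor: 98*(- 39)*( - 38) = 145236 = 2^2 *3^1 * 7^2*13^1 *19^1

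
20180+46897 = 67077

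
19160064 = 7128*2688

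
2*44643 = 89286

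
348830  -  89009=259821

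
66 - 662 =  - 596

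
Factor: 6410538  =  2^1*3^2 * 356141^1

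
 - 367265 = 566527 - 933792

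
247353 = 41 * 6033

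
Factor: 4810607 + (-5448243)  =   - 637636 = -2^2 * 17^1 * 9377^1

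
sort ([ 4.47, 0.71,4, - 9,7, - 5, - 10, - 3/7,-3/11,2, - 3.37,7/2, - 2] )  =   [ - 10,-9, - 5, - 3.37, -2, - 3/7, - 3/11, 0.71, 2,7/2, 4,4.47,7]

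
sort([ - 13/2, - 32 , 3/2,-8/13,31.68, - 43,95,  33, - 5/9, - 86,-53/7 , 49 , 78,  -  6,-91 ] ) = [ - 91, - 86, - 43,-32,-53/7, - 13/2, - 6,-8/13,-5/9,3/2 , 31.68, 33,49,78,95]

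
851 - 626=225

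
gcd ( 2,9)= 1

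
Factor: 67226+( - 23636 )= 43590 = 2^1*3^1*5^1 * 1453^1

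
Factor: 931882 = 2^1 *7^2*37^1*257^1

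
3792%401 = 183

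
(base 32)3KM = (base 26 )5DG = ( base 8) 7226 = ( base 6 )25142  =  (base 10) 3734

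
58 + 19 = 77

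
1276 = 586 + 690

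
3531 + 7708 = 11239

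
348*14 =4872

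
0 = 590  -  590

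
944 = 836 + 108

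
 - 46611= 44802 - 91413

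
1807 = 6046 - 4239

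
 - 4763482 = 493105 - 5256587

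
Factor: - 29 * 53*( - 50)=76850 = 2^1 * 5^2*29^1 * 53^1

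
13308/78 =170+ 8/13= 170.62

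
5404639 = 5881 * 919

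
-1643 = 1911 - 3554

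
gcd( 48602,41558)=2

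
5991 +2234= 8225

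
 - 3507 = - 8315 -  - 4808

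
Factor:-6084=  - 2^2*3^2 * 13^2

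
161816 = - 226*( - 716)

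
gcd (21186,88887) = 3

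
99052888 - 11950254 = 87102634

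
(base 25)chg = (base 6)100433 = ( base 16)1f05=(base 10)7941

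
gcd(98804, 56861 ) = 1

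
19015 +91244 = 110259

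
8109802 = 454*17863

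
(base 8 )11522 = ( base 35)41b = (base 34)49g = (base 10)4946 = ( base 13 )2336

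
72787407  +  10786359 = 83573766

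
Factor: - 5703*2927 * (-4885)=3^1*5^1 * 977^1*1901^1*2927^1 = 81543746685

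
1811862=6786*267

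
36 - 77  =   - 41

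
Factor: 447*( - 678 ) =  - 303066 = -2^1*3^2*113^1*149^1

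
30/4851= 10/1617 = 0.01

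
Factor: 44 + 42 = 2^1*43^1 = 86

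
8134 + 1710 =9844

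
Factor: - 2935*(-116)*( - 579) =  - 2^2* 3^1*5^1*29^1 *193^1*587^1=- 197126340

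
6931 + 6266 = 13197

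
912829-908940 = 3889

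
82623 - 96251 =-13628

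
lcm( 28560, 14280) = 28560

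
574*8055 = 4623570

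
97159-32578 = 64581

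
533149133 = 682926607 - 149777474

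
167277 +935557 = 1102834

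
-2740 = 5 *(  -  548 ) 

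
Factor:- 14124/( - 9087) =4708/3029 = 2^2*11^1 * 13^( - 1) *107^1*233^(  -  1)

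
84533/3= 84533/3 = 28177.67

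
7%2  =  1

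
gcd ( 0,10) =10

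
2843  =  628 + 2215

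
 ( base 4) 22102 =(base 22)17K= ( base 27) OA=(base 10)658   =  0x292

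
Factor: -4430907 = -3^2*13^1 * 37871^1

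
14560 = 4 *3640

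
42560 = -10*( - 4256) 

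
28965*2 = 57930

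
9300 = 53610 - 44310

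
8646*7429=64231134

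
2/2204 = 1/1102 = 0.00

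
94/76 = 47/38 = 1.24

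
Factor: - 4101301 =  - 17^1*241253^1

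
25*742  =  18550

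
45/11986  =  45/11986 = 0.00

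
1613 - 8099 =- 6486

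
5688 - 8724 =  - 3036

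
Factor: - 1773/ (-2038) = 2^ (- 1) * 3^2 * 197^1*1019^( - 1 )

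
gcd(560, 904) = 8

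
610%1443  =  610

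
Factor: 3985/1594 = 5/2  =  2^( - 1)*5^1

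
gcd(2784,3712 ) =928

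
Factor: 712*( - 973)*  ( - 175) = 2^3*5^2*7^2*89^1 * 139^1 =121235800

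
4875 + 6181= 11056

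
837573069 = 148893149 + 688679920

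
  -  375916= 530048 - 905964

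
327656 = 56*5851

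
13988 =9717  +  4271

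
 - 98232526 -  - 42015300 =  - 56217226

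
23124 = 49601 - 26477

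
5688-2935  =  2753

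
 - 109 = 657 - 766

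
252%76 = 24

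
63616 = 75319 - 11703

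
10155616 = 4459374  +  5696242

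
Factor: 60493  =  60493^1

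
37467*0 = 0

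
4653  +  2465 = 7118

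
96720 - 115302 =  - 18582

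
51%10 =1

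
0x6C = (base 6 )300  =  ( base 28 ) 3o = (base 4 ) 1230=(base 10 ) 108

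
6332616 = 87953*72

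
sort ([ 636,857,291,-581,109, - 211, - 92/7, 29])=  [-581,  -  211,-92/7, 29,109,291, 636,857]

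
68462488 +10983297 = 79445785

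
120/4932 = 10/411 = 0.02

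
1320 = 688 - -632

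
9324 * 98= 913752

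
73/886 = 73/886 = 0.08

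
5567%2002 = 1563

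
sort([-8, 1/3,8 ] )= [ - 8,1/3 , 8] 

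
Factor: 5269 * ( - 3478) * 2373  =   - 43486606086=- 2^1 * 3^1 * 7^1 * 11^1*37^1*47^1 * 113^1 * 479^1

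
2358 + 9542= 11900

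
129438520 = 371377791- 241939271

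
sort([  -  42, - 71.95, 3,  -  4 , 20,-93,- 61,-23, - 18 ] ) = [  -  93, - 71.95, - 61  , - 42, - 23, - 18, - 4 , 3, 20 ]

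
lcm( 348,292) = 25404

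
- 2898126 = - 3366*861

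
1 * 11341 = 11341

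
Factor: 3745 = 5^1*7^1*107^1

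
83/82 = 1 + 1/82 = 1.01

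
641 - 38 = 603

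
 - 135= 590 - 725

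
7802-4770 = 3032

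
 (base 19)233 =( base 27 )11Q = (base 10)782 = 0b1100001110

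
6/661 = 6/661  =  0.01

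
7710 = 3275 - -4435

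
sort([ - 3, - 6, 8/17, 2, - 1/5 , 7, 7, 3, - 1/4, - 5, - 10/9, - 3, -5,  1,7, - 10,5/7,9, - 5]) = [-10, - 6 , - 5, - 5, - 5,-3,-3, - 10/9,  -  1/4, - 1/5,8/17, 5/7, 1 , 2,  3, 7, 7, 7,9]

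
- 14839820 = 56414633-71254453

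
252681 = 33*7657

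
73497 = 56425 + 17072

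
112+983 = 1095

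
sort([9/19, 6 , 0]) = [ 0, 9/19,6] 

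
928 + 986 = 1914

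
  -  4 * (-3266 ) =13064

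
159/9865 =159/9865 = 0.02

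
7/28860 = 7/28860 = 0.00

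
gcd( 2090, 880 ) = 110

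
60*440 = 26400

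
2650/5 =530 = 530.00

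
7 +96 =103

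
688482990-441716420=246766570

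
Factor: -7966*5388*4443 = -2^3*3^2*7^1*449^1*569^1*1481^1  =  - 190697149944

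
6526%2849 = 828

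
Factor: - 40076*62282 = -2^3*11^1*19^1*43^1*149^1*233^1  =  - 2496013432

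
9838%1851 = 583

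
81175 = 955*85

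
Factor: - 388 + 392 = 2^2 = 4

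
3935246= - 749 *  ( - 5254)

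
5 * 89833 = 449165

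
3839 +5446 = 9285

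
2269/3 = 756+ 1/3= 756.33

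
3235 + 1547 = 4782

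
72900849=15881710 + 57019139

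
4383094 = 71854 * 61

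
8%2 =0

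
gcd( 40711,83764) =1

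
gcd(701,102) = 1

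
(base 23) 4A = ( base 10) 102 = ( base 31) 39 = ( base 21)4I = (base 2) 1100110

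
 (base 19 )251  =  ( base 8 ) 1462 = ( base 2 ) 1100110010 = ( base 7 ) 2246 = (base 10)818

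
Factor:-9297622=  - 2^1 * 4648811^1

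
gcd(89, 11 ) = 1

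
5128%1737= 1654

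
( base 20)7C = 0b10011000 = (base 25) 62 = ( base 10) 152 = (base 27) 5h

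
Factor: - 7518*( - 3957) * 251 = 2^1*3^2*7^1*179^1*251^1*1319^1 = 7466930226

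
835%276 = 7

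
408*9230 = 3765840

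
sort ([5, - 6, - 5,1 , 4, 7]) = [ - 6, - 5, 1, 4,5, 7 ]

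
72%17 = 4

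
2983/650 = 4 + 383/650 = 4.59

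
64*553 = 35392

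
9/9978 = 3/3326 = 0.00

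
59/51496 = 59/51496 = 0.00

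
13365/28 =13365/28 = 477.32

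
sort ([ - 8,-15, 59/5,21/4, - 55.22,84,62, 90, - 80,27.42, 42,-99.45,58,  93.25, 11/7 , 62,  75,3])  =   [ - 99.45, - 80, - 55.22, - 15,-8,11/7, 3  ,  21/4,59/5,27.42,42, 58 , 62,62,75,84,90,93.25 ] 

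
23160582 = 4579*5058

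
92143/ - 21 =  - 92143/21= - 4387.76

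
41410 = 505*82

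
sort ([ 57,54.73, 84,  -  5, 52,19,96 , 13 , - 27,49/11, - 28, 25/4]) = [-28, - 27, - 5, 49/11,25/4, 13,19,52,54.73, 57,84, 96 ]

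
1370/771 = 1 + 599/771 =1.78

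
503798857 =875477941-371679084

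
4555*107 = 487385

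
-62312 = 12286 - 74598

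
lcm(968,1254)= 55176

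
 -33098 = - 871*38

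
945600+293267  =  1238867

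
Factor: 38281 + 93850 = 71^1*1861^1 = 132131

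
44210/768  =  22105/384= 57.57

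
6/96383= 6/96383=0.00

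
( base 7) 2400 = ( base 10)882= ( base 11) 732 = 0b1101110010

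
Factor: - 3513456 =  - 2^4*3^4*2711^1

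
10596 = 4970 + 5626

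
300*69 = 20700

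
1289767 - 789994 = 499773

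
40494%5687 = 685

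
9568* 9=86112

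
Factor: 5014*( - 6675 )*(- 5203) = 174136345350=2^1*3^1*5^2*11^2* 23^1 * 43^1 *89^1*109^1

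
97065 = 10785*9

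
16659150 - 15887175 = 771975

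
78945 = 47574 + 31371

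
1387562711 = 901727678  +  485835033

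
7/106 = 7/106= 0.07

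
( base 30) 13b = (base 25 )1f1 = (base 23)1KC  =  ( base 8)1751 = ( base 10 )1001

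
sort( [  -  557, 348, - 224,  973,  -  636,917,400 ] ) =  [ - 636,- 557, -224, 348,400, 917, 973]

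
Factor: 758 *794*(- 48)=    - 28888896 = - 2^6 * 3^1* 379^1 * 397^1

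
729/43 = 16 + 41/43 = 16.95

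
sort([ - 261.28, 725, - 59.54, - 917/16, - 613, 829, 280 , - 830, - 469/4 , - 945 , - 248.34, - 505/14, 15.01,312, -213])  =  [ - 945, - 830,-613, -261.28,-248.34, - 213, - 469/4, -59.54, - 917/16, - 505/14, 15.01, 280,312,725, 829]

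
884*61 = 53924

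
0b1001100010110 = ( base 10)4886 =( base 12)29B2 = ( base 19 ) da3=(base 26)75O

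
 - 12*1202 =  -  14424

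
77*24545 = 1889965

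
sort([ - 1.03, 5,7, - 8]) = [ - 8, - 1.03 , 5, 7]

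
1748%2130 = 1748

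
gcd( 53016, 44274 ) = 282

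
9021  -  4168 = 4853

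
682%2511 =682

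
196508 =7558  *26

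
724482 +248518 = 973000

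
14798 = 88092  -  73294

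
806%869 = 806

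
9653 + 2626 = 12279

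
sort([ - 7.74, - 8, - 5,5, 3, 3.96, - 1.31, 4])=[ - 8, - 7.74, - 5, - 1.31,3, 3.96,4,  5 ]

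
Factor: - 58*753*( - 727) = 31750998 = 2^1*3^1*29^1*251^1*727^1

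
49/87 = 49/87 = 0.56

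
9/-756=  - 1/84 = - 0.01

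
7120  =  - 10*( - 712)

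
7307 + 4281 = 11588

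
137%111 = 26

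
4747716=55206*86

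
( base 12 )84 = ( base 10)100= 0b1100100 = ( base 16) 64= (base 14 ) 72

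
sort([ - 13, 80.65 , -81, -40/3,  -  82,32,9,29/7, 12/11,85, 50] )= [ -82, - 81,-40/3, - 13, 12/11, 29/7, 9, 32, 50,80.65, 85 ] 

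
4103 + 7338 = 11441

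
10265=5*2053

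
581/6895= 83/985=0.08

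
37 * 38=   1406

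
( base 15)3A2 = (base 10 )827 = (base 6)3455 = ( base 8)1473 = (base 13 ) 4b8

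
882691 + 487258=1369949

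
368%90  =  8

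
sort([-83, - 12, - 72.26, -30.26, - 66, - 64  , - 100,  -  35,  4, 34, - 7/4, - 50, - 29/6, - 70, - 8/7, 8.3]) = [ - 100,-83, - 72.26, - 70, - 66, - 64 , - 50, - 35, - 30.26, - 12, - 29/6 , -7/4,-8/7 , 4,8.3, 34]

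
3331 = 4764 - 1433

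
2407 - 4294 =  - 1887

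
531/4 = 132 + 3/4 = 132.75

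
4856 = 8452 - 3596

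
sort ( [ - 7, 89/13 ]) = [ -7,89/13 ]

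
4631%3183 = 1448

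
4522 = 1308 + 3214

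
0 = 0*87530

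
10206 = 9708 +498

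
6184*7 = 43288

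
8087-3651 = 4436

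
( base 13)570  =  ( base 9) 1250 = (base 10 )936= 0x3A8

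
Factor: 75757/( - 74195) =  - 97/95= - 5^ (  -  1 )*19^( - 1 )*97^1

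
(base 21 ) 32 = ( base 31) 23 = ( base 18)3b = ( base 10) 65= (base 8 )101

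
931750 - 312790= 618960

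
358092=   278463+79629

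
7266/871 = 8 + 298/871 = 8.34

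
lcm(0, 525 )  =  0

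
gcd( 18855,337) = 1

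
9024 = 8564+460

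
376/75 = 5 + 1/75=5.01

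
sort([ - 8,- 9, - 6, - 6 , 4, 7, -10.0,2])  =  [  -  10.0,-9,-8, - 6, - 6, 2, 4,7 ] 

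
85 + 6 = 91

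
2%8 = 2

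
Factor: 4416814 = 2^1 * 2208407^1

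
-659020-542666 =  - 1201686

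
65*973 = 63245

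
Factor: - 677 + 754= 77 = 7^1*11^1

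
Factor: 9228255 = 3^1*5^1 *277^1*2221^1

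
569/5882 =569/5882 = 0.10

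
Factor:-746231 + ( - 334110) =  - 1080341 = - 1080341^1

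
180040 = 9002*20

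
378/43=8 + 34/43 = 8.79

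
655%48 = 31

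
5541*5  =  27705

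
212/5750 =106/2875 =0.04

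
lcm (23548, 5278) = 306124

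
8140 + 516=8656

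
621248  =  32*19414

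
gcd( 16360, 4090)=4090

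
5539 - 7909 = -2370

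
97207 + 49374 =146581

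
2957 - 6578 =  - 3621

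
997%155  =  67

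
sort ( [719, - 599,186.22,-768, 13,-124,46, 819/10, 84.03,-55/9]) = [-768, - 599,-124,-55/9,  13, 46, 819/10, 84.03, 186.22, 719 ]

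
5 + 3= 8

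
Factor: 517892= 2^2*43^1*3011^1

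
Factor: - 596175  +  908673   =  312498 = 2^1*3^5 * 643^1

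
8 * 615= 4920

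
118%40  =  38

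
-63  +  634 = 571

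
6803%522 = 17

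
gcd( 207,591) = 3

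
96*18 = 1728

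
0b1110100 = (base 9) 138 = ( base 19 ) 62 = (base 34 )3e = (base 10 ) 116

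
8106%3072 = 1962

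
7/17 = 7/17 = 0.41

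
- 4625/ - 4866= 4625/4866 = 0.95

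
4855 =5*971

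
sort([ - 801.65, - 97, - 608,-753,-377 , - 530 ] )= [ - 801.65,-753,-608, - 530 , - 377 , - 97]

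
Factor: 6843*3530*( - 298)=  - 7198425420 = - 2^2*3^1 * 5^1*149^1*353^1* 2281^1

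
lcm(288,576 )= 576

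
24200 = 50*484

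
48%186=48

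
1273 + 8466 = 9739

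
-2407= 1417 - 3824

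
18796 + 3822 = 22618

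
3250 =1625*2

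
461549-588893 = -127344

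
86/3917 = 86/3917  =  0.02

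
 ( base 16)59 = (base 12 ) 75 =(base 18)4h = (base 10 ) 89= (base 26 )3b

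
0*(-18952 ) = 0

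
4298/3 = 4298/3 = 1432.67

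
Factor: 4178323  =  1321^1  *  3163^1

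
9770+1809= 11579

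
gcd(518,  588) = 14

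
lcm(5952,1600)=148800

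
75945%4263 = 3474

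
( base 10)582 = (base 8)1106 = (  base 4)21012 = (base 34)h4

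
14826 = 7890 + 6936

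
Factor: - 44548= - 2^2 * 7^1 * 37^1 * 43^1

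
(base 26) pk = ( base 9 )824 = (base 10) 670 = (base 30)MA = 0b1010011110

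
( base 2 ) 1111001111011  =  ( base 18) 1619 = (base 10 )7803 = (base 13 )3723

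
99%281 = 99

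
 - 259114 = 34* ( - 7621)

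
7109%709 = 19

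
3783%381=354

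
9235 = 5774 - -3461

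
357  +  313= 670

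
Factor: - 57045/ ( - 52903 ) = 3^1*5^1*3803^1*52903^( - 1)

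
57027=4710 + 52317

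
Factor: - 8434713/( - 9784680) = 2811571/3261560 = 2^(-3)*5^(-1)*7^4*67^(  -  1) * 1171^1*1217^(  -  1) 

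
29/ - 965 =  - 1 + 936/965 = -0.03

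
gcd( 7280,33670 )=910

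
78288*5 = 391440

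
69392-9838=59554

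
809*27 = 21843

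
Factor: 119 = 7^1*17^1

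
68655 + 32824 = 101479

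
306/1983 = 102/661  =  0.15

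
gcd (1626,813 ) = 813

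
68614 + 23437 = 92051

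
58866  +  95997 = 154863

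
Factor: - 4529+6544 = 2015  =  5^1*13^1 * 31^1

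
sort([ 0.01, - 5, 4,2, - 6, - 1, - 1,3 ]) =[  -  6, - 5,-1, - 1,0.01,2,3, 4]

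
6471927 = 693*9339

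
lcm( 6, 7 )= 42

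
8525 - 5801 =2724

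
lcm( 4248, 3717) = 29736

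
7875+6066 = 13941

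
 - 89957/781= - 116 + 9/11 = -115.18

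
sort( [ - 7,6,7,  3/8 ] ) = [ - 7,3/8,6, 7 ]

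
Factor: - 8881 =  -83^1 * 107^1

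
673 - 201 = 472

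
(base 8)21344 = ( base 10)8932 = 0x22E4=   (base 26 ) d5e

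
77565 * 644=49951860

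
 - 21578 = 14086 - 35664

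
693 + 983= 1676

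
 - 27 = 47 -74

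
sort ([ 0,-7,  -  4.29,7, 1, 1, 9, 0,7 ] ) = [  -  7, - 4.29, 0  ,  0, 1, 1, 7,7,9]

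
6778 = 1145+5633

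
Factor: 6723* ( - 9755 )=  - 65582865 = - 3^4* 5^1*83^1*1951^1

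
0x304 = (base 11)642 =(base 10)772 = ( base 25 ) 15M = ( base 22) 1d2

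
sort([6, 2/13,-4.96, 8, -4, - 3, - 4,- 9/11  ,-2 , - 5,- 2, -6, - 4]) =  [-6, - 5, - 4.96, - 4, - 4, - 4, - 3, - 2, - 2,  -  9/11, 2/13, 6, 8]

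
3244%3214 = 30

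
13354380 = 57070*234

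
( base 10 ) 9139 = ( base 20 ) 12GJ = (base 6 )110151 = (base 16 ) 23B3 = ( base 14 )348B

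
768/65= 11+53/65= 11.82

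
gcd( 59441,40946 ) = 1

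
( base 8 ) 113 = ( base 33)29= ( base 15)50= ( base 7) 135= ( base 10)75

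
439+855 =1294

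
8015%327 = 167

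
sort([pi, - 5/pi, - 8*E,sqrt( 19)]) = [- 8*E, - 5/pi,pi,sqrt( 19)]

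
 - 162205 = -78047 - 84158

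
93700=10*9370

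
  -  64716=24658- 89374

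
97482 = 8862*11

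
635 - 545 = 90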